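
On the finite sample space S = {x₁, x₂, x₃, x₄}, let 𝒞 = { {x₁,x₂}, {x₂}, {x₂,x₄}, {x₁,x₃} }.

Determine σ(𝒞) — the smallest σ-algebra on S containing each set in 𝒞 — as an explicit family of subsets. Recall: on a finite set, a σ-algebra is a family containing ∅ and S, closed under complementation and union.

Begin from { ∅, {x₂}, {x₁,x₂}, {x₁,x₃}, {x₂,x₄}, S } (that is, 𝒞 plus ∅ and S).
Step 1: 4 new —
  {x₃,x₄}  = ᶜ of {x₁,x₂}
  {x₁,x₂,x₃}  = {x₁,x₂} ∪ {x₁,x₃}
  {x₁,x₂,x₄}  = {x₁,x₂} ∪ {x₂,x₄}
  {x₁,x₃,x₄}  = ᶜ of {x₂}
  (now 10)
Step 2: 3 new —
  {x₃}  = ᶜ of {x₁,x₂,x₄}
  {x₄}  = ᶜ of {x₁,x₂,x₃}
  {x₂,x₃,x₄}  = {x₃,x₄} ∪ {x₂}
  (now 13)
Step 3: 2 new —
  {x₁}  = ᶜ of {x₂,x₃,x₄}
  {x₂,x₃}  = {x₃} ∪ {x₂}
  (now 15)
Step 4 (1 new):
  {x₁,x₄}  = ᶜ of {x₂,x₃}
  (now 16)
Step 5: no new sets; the family is a σ-algebra.

|σ(𝒞)| = 16.  σ(𝒞) = { ∅, {x₁}, {x₂}, {x₃}, {x₄}, {x₁,x₂}, {x₁,x₃}, {x₁,x₄}, {x₂,x₃}, {x₂,x₄}, {x₃,x₄}, {x₁,x₂,x₃}, {x₁,x₂,x₄}, {x₁,x₃,x₄}, {x₂,x₃,x₄}, S }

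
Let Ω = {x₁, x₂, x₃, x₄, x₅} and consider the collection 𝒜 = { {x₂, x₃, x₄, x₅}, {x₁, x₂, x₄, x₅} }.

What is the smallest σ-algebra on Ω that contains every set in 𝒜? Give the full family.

σ(𝒜) = { {}, {x₁}, {x₃}, {x₁, x₃}, {x₂, x₄, x₅}, {x₁, x₂, x₄, x₅}, {x₂, x₃, x₄, x₅}, Ω }

Trace:
Begin from { {}, {x₁, x₂, x₄, x₅}, {x₂, x₃, x₄, x₅}, Ω } (that is, 𝒜 plus ∅ and Ω).
Pass 1: +2 →
  {x₁}  = complement {x₂, x₃, x₄, x₅}
  {x₃}  = complement {x₁, x₂, x₄, x₅}
  |family| = 6
Pass 2: 1 new —
  {x₁, x₃}  = {x₃} ∪ {x₁}
  |family| = 7
Pass 3: +1 →
  {x₂, x₄, x₅}  = complement {x₁, x₃}
  |family| = 8
Pass 4: already closed under ᶜ and ∪.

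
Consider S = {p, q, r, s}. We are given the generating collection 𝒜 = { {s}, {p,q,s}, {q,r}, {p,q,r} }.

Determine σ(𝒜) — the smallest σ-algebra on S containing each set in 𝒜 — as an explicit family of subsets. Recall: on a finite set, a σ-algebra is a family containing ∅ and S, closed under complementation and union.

Answer: σ(𝒜) = { ∅, {p}, {q}, {r}, {s}, {p,q}, {p,r}, {p,s}, {q,r}, {q,s}, {r,s}, {p,q,r}, {p,q,s}, {p,r,s}, {q,r,s}, S }

Check:
Begin from { ∅, {s}, {q,r}, {p,q,r}, {p,q,s}, S } (that is, 𝒜 plus ∅ and S).
Pass 1: +3 →
  {r}  = S∖{p,q,s}
  {p,s}  = S∖{q,r}
  {q,r,s}  = {q,r} ∪ {s}
  (now 9)
Pass 2. New:
  {p}  = S∖{q,r,s}
  {r,s}  = {r} ∪ {s}
  {p,r,s}  = {r} ∪ {p,s}
  (now 12)
Pass 3: 3 new —
  {q}  = S∖{p,r,s}
  {p,q}  = S∖{r,s}
  {p,r}  = {r} ∪ {p}
  (now 15)
Pass 4: +1 →
  {q,s}  = S∖{p,r}
  (now 16)
Pass 5 adds nothing — fixpoint reached.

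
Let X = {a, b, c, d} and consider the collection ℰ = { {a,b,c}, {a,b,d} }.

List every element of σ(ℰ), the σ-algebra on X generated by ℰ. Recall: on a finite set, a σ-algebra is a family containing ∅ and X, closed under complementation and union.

Start: ℰ ∪ {∅, X} = { {}, {a,b,c}, {a,b,d}, X }.
Iteration 1: 2 new —
  {c}  = complement {a,b,d}
  {d}  = complement {a,b,c}
Iteration 2. New:
  {c,d}  = {c} ∪ {d}
Iteration 3 adds 1:
  {a,b}  = complement {c,d}
Iteration 4: closed — nothing new.

σ(ℰ) = { {}, {c}, {d}, {a,b}, {c,d}, {a,b,c}, {a,b,d}, X }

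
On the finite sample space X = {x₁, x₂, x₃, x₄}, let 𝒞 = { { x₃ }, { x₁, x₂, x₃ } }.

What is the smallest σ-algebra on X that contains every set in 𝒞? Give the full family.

Initial family (4 sets): { {}, { x₃ }, { x₁, x₂, x₃ }, X }.
Pass 1 (2 new):
  { x₄ }  = complement { x₁, x₂, x₃ }
  { x₁, x₂, x₄ }  = complement { x₃ }
  |family| = 6
Pass 2. New:
  { x₃, x₄ }  = { x₃ } ∪ { x₄ }
  |family| = 7
Pass 3: 1 new —
  { x₁, x₂ }  = complement { x₃, x₄ }
  |family| = 8
Pass 4: already closed under ᶜ and ∪.

Therefore σ(𝒞) = { {}, { x₃ }, { x₄ }, { x₁, x₂ }, { x₃, x₄ }, { x₁, x₂, x₃ }, { x₁, x₂, x₄ }, X } (|σ(𝒞)| = 8).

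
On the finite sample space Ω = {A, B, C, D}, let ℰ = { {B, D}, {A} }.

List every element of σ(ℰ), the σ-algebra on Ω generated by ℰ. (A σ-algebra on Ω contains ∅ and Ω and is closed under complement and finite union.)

σ(ℰ) = { ∅, {A}, {C}, {A, C}, {B, D}, {A, B, D}, {B, C, D}, Ω }

Trace:
Initial family (4 sets): { ∅, {A}, {B, D}, Ω }.
Iteration 1: 3 new —
  {A, C}  = complement {B, D}
  {A, B, D}  = {B, D} ∪ {A}
  {B, C, D}  = complement {A}
Iteration 2 (1 new):
  {C}  = complement {A, B, D}
Iteration 3: stable.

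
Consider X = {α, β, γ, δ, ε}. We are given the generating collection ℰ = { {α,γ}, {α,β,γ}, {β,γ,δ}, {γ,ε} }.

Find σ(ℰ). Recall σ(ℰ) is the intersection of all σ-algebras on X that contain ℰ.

Start: ℰ ∪ {∅, X} = { ∅, {α,γ}, {γ,ε}, {α,β,γ}, {β,γ,δ}, X }.
Round 1: +8 →
  {α,ε}  = ᶜ of {β,γ,δ}
  {δ,ε}  = ᶜ of {α,β,γ}
  {α,β,δ}  = ᶜ of {γ,ε}
  {α,γ,ε}  = {α,γ} ∪ {γ,ε}
  {β,δ,ε}  = ᶜ of {α,γ}
  {α,β,γ,δ}  = {α,β,γ} ∪ {β,γ,δ}
  {α,β,γ,ε}  = {α,β,γ} ∪ {γ,ε}
  {β,γ,δ,ε}  = {β,γ,δ} ∪ {γ,ε}
Round 2: +8 →
  {α}  = ᶜ of {β,γ,δ,ε}
  {δ}  = ᶜ of {α,β,γ,ε}
  {ε}  = ᶜ of {α,β,γ,δ}
  {β,δ}  = ᶜ of {α,γ,ε}
  {α,δ,ε}  = {δ,ε} ∪ {α,ε}
  {γ,δ,ε}  = {δ,ε} ∪ {γ,ε}
  {α,β,δ,ε}  = {α,β,δ} ∪ {δ,ε}
  {α,γ,δ,ε}  = {α,γ,ε} ∪ {δ,ε}
Round 3. New:
  {β}  = ᶜ of {α,γ,δ,ε}
  {γ}  = ᶜ of {α,β,δ,ε}
  {α,β}  = ᶜ of {γ,δ,ε}
  {α,δ}  = {δ} ∪ {α}
  {β,γ}  = ᶜ of {α,δ,ε}
  {α,γ,δ}  = {α,γ} ∪ {δ}
Round 4: +4 →
  {β,ε}  = ᶜ of {α,γ,δ}
  {γ,δ}  = {γ} ∪ {δ}
  {α,β,ε}  = {α,β} ∪ {ε}
  {β,γ,ε}  = ᶜ of {α,δ}
Round 5: no new sets; the family is a σ-algebra.

Therefore σ(ℰ) = { ∅, {α}, {β}, {γ}, {δ}, {ε}, {α,β}, {α,γ}, {α,δ}, {α,ε}, {β,γ}, {β,δ}, {β,ε}, {γ,δ}, {γ,ε}, {δ,ε}, {α,β,γ}, {α,β,δ}, {α,β,ε}, {α,γ,δ}, {α,γ,ε}, {α,δ,ε}, {β,γ,δ}, {β,γ,ε}, {β,δ,ε}, {γ,δ,ε}, {α,β,γ,δ}, {α,β,γ,ε}, {α,β,δ,ε}, {α,γ,δ,ε}, {β,γ,δ,ε}, X } (|σ(ℰ)| = 32).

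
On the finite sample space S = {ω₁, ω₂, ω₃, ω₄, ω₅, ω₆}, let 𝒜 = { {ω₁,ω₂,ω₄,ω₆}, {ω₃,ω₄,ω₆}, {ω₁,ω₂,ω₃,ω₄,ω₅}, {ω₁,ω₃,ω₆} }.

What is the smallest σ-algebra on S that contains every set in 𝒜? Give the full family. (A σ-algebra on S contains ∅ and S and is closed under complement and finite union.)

|σ(𝒜)| = 64.  σ(𝒜) = { {}, {ω₁}, {ω₂}, {ω₃}, {ω₄}, {ω₅}, {ω₆}, {ω₁,ω₂}, {ω₁,ω₃}, {ω₁,ω₄}, {ω₁,ω₅}, {ω₁,ω₆}, {ω₂,ω₃}, {ω₂,ω₄}, {ω₂,ω₅}, {ω₂,ω₆}, {ω₃,ω₄}, {ω₃,ω₅}, {ω₃,ω₆}, {ω₄,ω₅}, {ω₄,ω₆}, {ω₅,ω₆}, {ω₁,ω₂,ω₃}, {ω₁,ω₂,ω₄}, {ω₁,ω₂,ω₅}, {ω₁,ω₂,ω₆}, {ω₁,ω₃,ω₄}, {ω₁,ω₃,ω₅}, {ω₁,ω₃,ω₆}, {ω₁,ω₄,ω₅}, {ω₁,ω₄,ω₆}, {ω₁,ω₅,ω₆}, {ω₂,ω₃,ω₄}, {ω₂,ω₃,ω₅}, {ω₂,ω₃,ω₆}, {ω₂,ω₄,ω₅}, {ω₂,ω₄,ω₆}, {ω₂,ω₅,ω₆}, {ω₃,ω₄,ω₅}, {ω₃,ω₄,ω₆}, {ω₃,ω₅,ω₆}, {ω₄,ω₅,ω₆}, {ω₁,ω₂,ω₃,ω₄}, {ω₁,ω₂,ω₃,ω₅}, {ω₁,ω₂,ω₃,ω₆}, {ω₁,ω₂,ω₄,ω₅}, {ω₁,ω₂,ω₄,ω₆}, {ω₁,ω₂,ω₅,ω₆}, {ω₁,ω₃,ω₄,ω₅}, {ω₁,ω₃,ω₄,ω₆}, {ω₁,ω₃,ω₅,ω₆}, {ω₁,ω₄,ω₅,ω₆}, {ω₂,ω₃,ω₄,ω₅}, {ω₂,ω₃,ω₄,ω₆}, {ω₂,ω₃,ω₅,ω₆}, {ω₂,ω₄,ω₅,ω₆}, {ω₃,ω₄,ω₅,ω₆}, {ω₁,ω₂,ω₃,ω₄,ω₅}, {ω₁,ω₂,ω₃,ω₄,ω₆}, {ω₁,ω₂,ω₃,ω₅,ω₆}, {ω₁,ω₂,ω₄,ω₅,ω₆}, {ω₁,ω₃,ω₄,ω₅,ω₆}, {ω₂,ω₃,ω₄,ω₅,ω₆}, S }

Working:
Start: 𝒜 ∪ {∅, S} = { {}, {ω₁,ω₃,ω₆}, {ω₃,ω₄,ω₆}, {ω₁,ω₂,ω₄,ω₆}, {ω₁,ω₂,ω₃,ω₄,ω₅}, S }.
Iteration 1 (6 new):
  {ω₆}  = ᶜ of {ω₁,ω₂,ω₃,ω₄,ω₅}
  {ω₃,ω₅}  = ᶜ of {ω₁,ω₂,ω₄,ω₆}
  {ω₁,ω₂,ω₅}  = ᶜ of {ω₃,ω₄,ω₆}
  {ω₂,ω₄,ω₅}  = ᶜ of {ω₁,ω₃,ω₆}
  {ω₁,ω₃,ω₄,ω₆}  = {ω₁,ω₃,ω₆} ∪ {ω₃,ω₄,ω₆}
  {ω₁,ω₂,ω₃,ω₄,ω₆}  = {ω₁,ω₂,ω₄,ω₆} ∪ {ω₁,ω₃,ω₆}
  (now 12)
Iteration 2: +14 →
  {ω₅}  = ᶜ of {ω₁,ω₂,ω₃,ω₄,ω₆}
  {ω₂,ω₅}  = ᶜ of {ω₁,ω₃,ω₄,ω₆}
  {ω₃,ω₅,ω₆}  = {ω₆} ∪ {ω₃,ω₅}
  {ω₁,ω₂,ω₃,ω₅}  = {ω₁,ω₂,ω₅} ∪ {ω₃,ω₅}
  {ω₁,ω₂,ω₄,ω₅}  = {ω₁,ω₂,ω₅} ∪ {ω₂,ω₄,ω₅}
  {ω₁,ω₂,ω₅,ω₆}  = {ω₆} ∪ {ω₁,ω₂,ω₅}
  {ω₁,ω₃,ω₅,ω₆}  = {ω₁,ω₃,ω₆} ∪ {ω₃,ω₅}
  {ω₂,ω₃,ω₄,ω₅}  = {ω₃,ω₅} ∪ {ω₂,ω₄,ω₅}
  {ω₂,ω₄,ω₅,ω₆}  = {ω₆} ∪ {ω₂,ω₄,ω₅}
  {ω₃,ω₄,ω₅,ω₆}  = {ω₃,ω₅} ∪ {ω₃,ω₄,ω₆}
  {ω₁,ω₂,ω₃,ω₅,ω₆}  = {ω₁,ω₃,ω₆} ∪ {ω₁,ω₂,ω₅}
  {ω₁,ω₂,ω₄,ω₅,ω₆}  = {ω₁,ω₂,ω₄,ω₆} ∪ {ω₁,ω₂,ω₅}
  {ω₁,ω₃,ω₄,ω₅,ω₆}  = {ω₁,ω₃,ω₄,ω₆} ∪ {ω₃,ω₅}
  {ω₂,ω₃,ω₄,ω₅,ω₆}  = {ω₃,ω₄,ω₆} ∪ {ω₂,ω₄,ω₅}
  (now 26)
Iteration 3 adds 16:
  {ω₁}  = ᶜ of {ω₂,ω₃,ω₄,ω₅,ω₆}
  {ω₂}  = ᶜ of {ω₁,ω₃,ω₄,ω₅,ω₆}
  {ω₃}  = ᶜ of {ω₁,ω₂,ω₄,ω₅,ω₆}
  {ω₄}  = ᶜ of {ω₁,ω₂,ω₃,ω₅,ω₆}
  {ω₁,ω₂}  = ᶜ of {ω₃,ω₄,ω₅,ω₆}
  {ω₁,ω₃}  = ᶜ of {ω₂,ω₄,ω₅,ω₆}
  {ω₁,ω₆}  = ᶜ of {ω₂,ω₃,ω₄,ω₅}
  {ω₂,ω₄}  = ᶜ of {ω₁,ω₃,ω₅,ω₆}
  {ω₃,ω₄}  = ᶜ of {ω₁,ω₂,ω₅,ω₆}
  {ω₃,ω₆}  = ᶜ of {ω₁,ω₂,ω₄,ω₅}
  {ω₄,ω₆}  = ᶜ of {ω₁,ω₂,ω₃,ω₅}
  {ω₅,ω₆}  = {ω₆} ∪ {ω₅}
  {ω₁,ω₂,ω₄}  = ᶜ of {ω₃,ω₅,ω₆}
  {ω₂,ω₃,ω₅}  = {ω₂,ω₅} ∪ {ω₃,ω₅}
  {ω₂,ω₅,ω₆}  = {ω₂,ω₅} ∪ {ω₆}
  {ω₂,ω₃,ω₅,ω₆}  = {ω₂,ω₅} ∪ {ω₃,ω₅,ω₆}
  (now 42)
Iteration 4: 19 new —
  {ω₁,ω₄}  = ᶜ of {ω₂,ω₃,ω₅,ω₆}
  {ω₁,ω₅}  = {ω₁} ∪ {ω₅}
  {ω₂,ω₃}  = {ω₂} ∪ {ω₃}
  {ω₂,ω₆}  = {ω₂} ∪ {ω₆}
  {ω₄,ω₅}  = {ω₄} ∪ {ω₅}
  {ω₁,ω₂,ω₃}  = {ω₂} ∪ {ω₁,ω₃}
  {ω₁,ω₂,ω₆}  = {ω₁,ω₆} ∪ {ω₂}
  {ω₁,ω₃,ω₄}  = ᶜ of {ω₂,ω₅,ω₆}
  {ω₁,ω₃,ω₅}  = {ω₁,ω₃} ∪ {ω₃,ω₅}
  {ω₁,ω₄,ω₆}  = ᶜ of {ω₂,ω₃,ω₅}
  {ω₁,ω₅,ω₆}  = {ω₁,ω₆} ∪ {ω₅,ω₆}
  {ω₂,ω₃,ω₄}  = {ω₃,ω₄} ∪ {ω₂}
  {ω₂,ω₃,ω₆}  = {ω₂} ∪ {ω₃,ω₆}
  {ω₂,ω₄,ω₆}  = {ω₂} ∪ {ω₄,ω₆}
  {ω₃,ω₄,ω₅}  = {ω₃,ω₄} ∪ {ω₃,ω₅}
  {ω₄,ω₅,ω₆}  = {ω₄} ∪ {ω₅,ω₆}
  {ω₁,ω₂,ω₃,ω₄}  = ᶜ of {ω₅,ω₆}
  {ω₁,ω₂,ω₃,ω₆}  = {ω₁,ω₃,ω₆} ∪ {ω₂}
  {ω₂,ω₃,ω₄,ω₆}  = {ω₂} ∪ {ω₃,ω₄,ω₆}
  (now 61)
Iteration 5 (3 new):
  {ω₁,ω₄,ω₅}  = ᶜ of {ω₂,ω₃,ω₆}
  {ω₁,ω₃,ω₄,ω₅}  = ᶜ of {ω₂,ω₆}
  {ω₁,ω₄,ω₅,ω₆}  = ᶜ of {ω₂,ω₃}
  (now 64)
Iteration 6: closed — nothing new.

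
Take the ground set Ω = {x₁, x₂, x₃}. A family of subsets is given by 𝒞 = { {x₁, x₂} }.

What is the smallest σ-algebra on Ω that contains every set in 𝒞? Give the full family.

σ(𝒞) (4 sets): { ∅, {x₃}, {x₁, x₂}, Ω }

Check:
Initial family (3 sets): { ∅, {x₁, x₂}, Ω }.
Pass 1: 1 new —
  {x₃}  = {x₁, x₂}ᶜ
Pass 2: stable.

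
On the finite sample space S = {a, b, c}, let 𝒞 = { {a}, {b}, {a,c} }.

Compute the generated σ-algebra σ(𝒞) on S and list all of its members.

Start: 𝒞 ∪ {∅, S} = { {}, {a}, {b}, {a,c}, S }.
Round 1: +2 →
  {a,b}  = {b} ∪ {a}
  {b,c}  = S∖{a}
  [7 total]
Round 2: +1 →
  {c}  = S∖{a,b}
  [8 total]
Round 3: no new sets; the family is a σ-algebra.

σ(𝒞) = { {}, {a}, {b}, {c}, {a,b}, {a,c}, {b,c}, S }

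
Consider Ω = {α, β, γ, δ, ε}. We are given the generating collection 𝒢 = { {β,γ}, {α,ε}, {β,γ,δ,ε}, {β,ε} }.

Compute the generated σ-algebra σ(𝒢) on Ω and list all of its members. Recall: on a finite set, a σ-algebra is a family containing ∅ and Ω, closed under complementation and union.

Start: 𝒢 ∪ {∅, Ω} = { {}, {α,ε}, {β,γ}, {β,ε}, {β,γ,δ,ε}, Ω }.
Iteration 1 adds 7:
  {α}  = ᶜ of {β,γ,δ,ε}
  {α,β,ε}  = {β,ε} ∪ {α,ε}
  {α,γ,δ}  = ᶜ of {β,ε}
  {α,δ,ε}  = ᶜ of {β,γ}
  {β,γ,δ}  = ᶜ of {α,ε}
  {β,γ,ε}  = {β,ε} ∪ {β,γ}
  {α,β,γ,ε}  = {β,γ} ∪ {α,ε}
  — 13 sets.
Iteration 2. New:
  {δ}  = ᶜ of {α,β,γ,ε}
  {α,δ}  = ᶜ of {β,γ,ε}
  {γ,δ}  = ᶜ of {α,β,ε}
  {α,β,γ}  = {β,γ} ∪ {α}
  {α,β,γ,δ}  = {β,γ,δ} ∪ {α,γ,δ}
  {α,β,δ,ε}  = {α,δ,ε} ∪ {β,ε}
  {α,γ,δ,ε}  = {α,δ,ε} ∪ {α,γ,δ}
  — 20 sets.
Iteration 3: 5 new —
  {β}  = ᶜ of {α,γ,δ,ε}
  {γ}  = ᶜ of {α,β,δ,ε}
  {ε}  = ᶜ of {α,β,γ,δ}
  {δ,ε}  = ᶜ of {α,β,γ}
  {β,δ,ε}  = {β,ε} ∪ {δ}
  — 25 sets.
Iteration 4 (7 new):
  {α,β}  = {β} ∪ {α}
  {α,γ}  = ᶜ of {β,δ,ε}
  {β,δ}  = {β} ∪ {δ}
  {γ,ε}  = {ε} ∪ {γ}
  {α,β,δ}  = {β} ∪ {α,δ}
  {α,γ,ε}  = {γ} ∪ {α,ε}
  {γ,δ,ε}  = {γ,δ} ∪ {ε}
  — 32 sets.
Iteration 5: already closed under ᶜ and ∪.

Hence σ(𝒢) has 32 members: { {}, {α}, {β}, {γ}, {δ}, {ε}, {α,β}, {α,γ}, {α,δ}, {α,ε}, {β,γ}, {β,δ}, {β,ε}, {γ,δ}, {γ,ε}, {δ,ε}, {α,β,γ}, {α,β,δ}, {α,β,ε}, {α,γ,δ}, {α,γ,ε}, {α,δ,ε}, {β,γ,δ}, {β,γ,ε}, {β,δ,ε}, {γ,δ,ε}, {α,β,γ,δ}, {α,β,γ,ε}, {α,β,δ,ε}, {α,γ,δ,ε}, {β,γ,δ,ε}, Ω }.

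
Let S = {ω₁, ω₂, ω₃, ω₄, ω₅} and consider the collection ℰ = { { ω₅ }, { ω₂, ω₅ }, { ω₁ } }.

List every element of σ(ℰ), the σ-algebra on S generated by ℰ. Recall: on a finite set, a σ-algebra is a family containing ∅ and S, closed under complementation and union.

Start: ℰ ∪ {∅, S} = { {}, { ω₁ }, { ω₅ }, { ω₂, ω₅ }, S }.
Step 1. New:
  { ω₁, ω₅ }  = { ω₅ } ∪ { ω₁ }
  { ω₁, ω₂, ω₅ }  = { ω₂, ω₅ } ∪ { ω₁ }
  { ω₁, ω₃, ω₄ }  = complement { ω₂, ω₅ }
  { ω₁, ω₂, ω₃, ω₄ }  = complement { ω₅ }
  { ω₂, ω₃, ω₄, ω₅ }  = complement { ω₁ }
  |family| = 10
Step 2 (3 new):
  { ω₃, ω₄ }  = complement { ω₁, ω₂, ω₅ }
  { ω₂, ω₃, ω₄ }  = complement { ω₁, ω₅ }
  { ω₁, ω₃, ω₄, ω₅ }  = { ω₅ } ∪ { ω₁, ω₃, ω₄ }
  |family| = 13
Step 3 adds 2:
  { ω₂ }  = complement { ω₁, ω₃, ω₄, ω₅ }
  { ω₃, ω₄, ω₅ }  = { ω₃, ω₄ } ∪ { ω₅ }
  |family| = 15
Step 4: 1 new —
  { ω₁, ω₂ }  = complement { ω₃, ω₄, ω₅ }
  |family| = 16
Step 5 adds nothing — fixpoint reached.

|σ(ℰ)| = 16.  σ(ℰ) = { {}, { ω₁ }, { ω₂ }, { ω₅ }, { ω₁, ω₂ }, { ω₁, ω₅ }, { ω₂, ω₅ }, { ω₃, ω₄ }, { ω₁, ω₂, ω₅ }, { ω₁, ω₃, ω₄ }, { ω₂, ω₃, ω₄ }, { ω₃, ω₄, ω₅ }, { ω₁, ω₂, ω₃, ω₄ }, { ω₁, ω₃, ω₄, ω₅ }, { ω₂, ω₃, ω₄, ω₅ }, S }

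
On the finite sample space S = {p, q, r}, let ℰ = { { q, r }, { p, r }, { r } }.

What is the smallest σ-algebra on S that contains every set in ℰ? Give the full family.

Take S₀ = ℰ ∪ {∅, S} = { {}, { r }, { p, r }, { q, r }, S }.
Step 1 adds 3:
  { p }  = { q, r }ᶜ
  { q }  = { p, r }ᶜ
  { p, q }  = { r }ᶜ
  |family| = 8
Step 2: already closed under ᶜ and ∪.

Hence σ(ℰ) has 8 members: { {}, { p }, { q }, { r }, { p, q }, { p, r }, { q, r }, S }.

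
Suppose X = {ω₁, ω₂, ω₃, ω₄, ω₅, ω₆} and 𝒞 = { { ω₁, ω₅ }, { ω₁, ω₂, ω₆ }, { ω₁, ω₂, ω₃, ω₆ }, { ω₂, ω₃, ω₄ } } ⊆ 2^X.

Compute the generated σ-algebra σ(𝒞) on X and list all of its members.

Seed the family with 𝒞 together with ∅ and X: { ∅, { ω₁, ω₅ }, { ω₁, ω₂, ω₆ }, { ω₂, ω₃, ω₄ }, { ω₁, ω₂, ω₃, ω₆ }, X }.
Iteration 1 (8 new):
  { ω₄, ω₅ }  = { ω₁, ω₂, ω₃, ω₆ }ᶜ
  { ω₁, ω₅, ω₆ }  = { ω₂, ω₃, ω₄ }ᶜ
  { ω₃, ω₄, ω₅ }  = { ω₁, ω₂, ω₆ }ᶜ
  { ω₁, ω₂, ω₅, ω₆ }  = { ω₁, ω₅ } ∪ { ω₁, ω₂, ω₆ }
  { ω₂, ω₃, ω₄, ω₆ }  = { ω₁, ω₅ }ᶜ
  { ω₁, ω₂, ω₃, ω₄, ω₅ }  = { ω₂, ω₃, ω₄ } ∪ { ω₁, ω₅ }
  { ω₁, ω₂, ω₃, ω₄, ω₆ }  = { ω₂, ω₃, ω₄ } ∪ { ω₁, ω₂, ω₆ }
  { ω₁, ω₂, ω₃, ω₅, ω₆ }  = { ω₁, ω₅ } ∪ { ω₁, ω₂, ω₃, ω₆ }
  — 14 sets.
Iteration 2 adds 11:
  { ω₄ }  = { ω₁, ω₂, ω₃, ω₅, ω₆ }ᶜ
  { ω₅ }  = { ω₁, ω₂, ω₃, ω₄, ω₆ }ᶜ
  { ω₆ }  = { ω₁, ω₂, ω₃, ω₄, ω₅ }ᶜ
  { ω₃, ω₄ }  = { ω₁, ω₂, ω₅, ω₆ }ᶜ
  { ω₁, ω₄, ω₅ }  = { ω₄, ω₅ } ∪ { ω₁, ω₅ }
  { ω₁, ω₃, ω₄, ω₅ }  = { ω₃, ω₄, ω₅ } ∪ { ω₁, ω₅ }
  { ω₁, ω₄, ω₅, ω₆ }  = { ω₄, ω₅ } ∪ { ω₁, ω₅, ω₆ }
  { ω₂, ω₃, ω₄, ω₅ }  = { ω₃, ω₄, ω₅ } ∪ { ω₂, ω₃, ω₄ }
  { ω₁, ω₂, ω₄, ω₅, ω₆ }  = { ω₄, ω₅ } ∪ { ω₁, ω₂, ω₆ }
  { ω₁, ω₃, ω₄, ω₅, ω₆ }  = { ω₃, ω₄, ω₅ } ∪ { ω₁, ω₅, ω₆ }
  { ω₂, ω₃, ω₄, ω₅, ω₆ }  = { ω₃, ω₄, ω₅ } ∪ { ω₂, ω₃, ω₄, ω₆ }
  — 25 sets.
Iteration 3: +13 →
  { ω₁ }  = { ω₂, ω₃, ω₄, ω₅, ω₆ }ᶜ
  { ω₂ }  = { ω₁, ω₃, ω₄, ω₅, ω₆ }ᶜ
  { ω₃ }  = { ω₁, ω₂, ω₄, ω₅, ω₆ }ᶜ
  { ω₁, ω₆ }  = { ω₂, ω₃, ω₄, ω₅ }ᶜ
  { ω₂, ω₃ }  = { ω₁, ω₄, ω₅, ω₆ }ᶜ
  { ω₂, ω₆ }  = { ω₁, ω₃, ω₄, ω₅ }ᶜ
  { ω₄, ω₆ }  = { ω₆ } ∪ { ω₄ }
  { ω₅, ω₆ }  = { ω₆ } ∪ { ω₅ }
  { ω₂, ω₃, ω₆ }  = { ω₁, ω₄, ω₅ }ᶜ
  { ω₃, ω₄, ω₆ }  = { ω₃, ω₄ } ∪ { ω₆ }
  { ω₄, ω₅, ω₆ }  = { ω₄, ω₅ } ∪ { ω₆ }
  { ω₁, ω₂, ω₄, ω₆ }  = { ω₄ } ∪ { ω₁, ω₂, ω₆ }
  { ω₃, ω₄, ω₅, ω₆ }  = { ω₃, ω₄, ω₅ } ∪ { ω₆ }
  — 38 sets.
Iteration 4: +25 →
  { ω₁, ω₂ }  = { ω₃, ω₄, ω₅, ω₆ }ᶜ
  { ω₁, ω₃ }  = { ω₃ } ∪ { ω₁ }
  { ω₁, ω₄ }  = { ω₄ } ∪ { ω₁ }
  { ω₂, ω₄ }  = { ω₂ } ∪ { ω₄ }
  { ω₂, ω₅ }  = { ω₂ } ∪ { ω₅ }
  { ω₃, ω₅ }  = { ω₁, ω₂, ω₄, ω₆ }ᶜ
  { ω₃, ω₆ }  = { ω₃ } ∪ { ω₆ }
  { ω₁, ω₂, ω₃ }  = { ω₄, ω₅, ω₆ }ᶜ
  { ω₁, ω₂, ω₅ }  = { ω₃, ω₄, ω₆ }ᶜ
  { ω₁, ω₃, ω₄ }  = { ω₃, ω₄ } ∪ { ω₁ }
  { ω₁, ω₃, ω₅ }  = { ω₃ } ∪ { ω₁, ω₅ }
  { ω₁, ω₃, ω₆ }  = { ω₁, ω₆ } ∪ { ω₃ }
  { ω₁, ω₄, ω₆ }  = { ω₁, ω₆ } ∪ { ω₄ }
  { ω₂, ω₃, ω₅ }  = { ω₂, ω₃ } ∪ { ω₅ }
  { ω₂, ω₄, ω₅ }  = { ω₂ } ∪ { ω₄, ω₅ }
  { ω₂, ω₄, ω₆ }  = { ω₂ } ∪ { ω₄, ω₆ }
  { ω₂, ω₅, ω₆ }  = { ω₂ } ∪ { ω₅, ω₆ }
  { ω₃, ω₅, ω₆ }  = { ω₃ } ∪ { ω₅, ω₆ }
  { ω₁, ω₂, ω₃, ω₄ }  = { ω₅, ω₆ }ᶜ
  { ω₁, ω₂, ω₃, ω₅ }  = { ω₄, ω₆ }ᶜ
  { ω₁, ω₂, ω₄, ω₅ }  = { ω₂ } ∪ { ω₁, ω₄, ω₅ }
  { ω₁, ω₃, ω₄, ω₆ }  = { ω₃, ω₄ } ∪ { ω₁, ω₆ }
  { ω₁, ω₃, ω₅, ω₆ }  = { ω₁, ω₅, ω₆ } ∪ { ω₃ }
  { ω₂, ω₃, ω₅, ω₆ }  = { ω₂, ω₃, ω₆ } ∪ { ω₅, ω₆ }
  { ω₂, ω₄, ω₅, ω₆ }  = { ω₂ } ∪ { ω₄, ω₅, ω₆ }
  — 63 sets.
Iteration 5. New:
  { ω₁, ω₂, ω₄ }  = { ω₃, ω₅, ω₆ }ᶜ
  — 64 sets.
After Iteration 6 the family is unchanged; done.

σ(𝒞) = { ∅, { ω₁ }, { ω₂ }, { ω₃ }, { ω₄ }, { ω₅ }, { ω₆ }, { ω₁, ω₂ }, { ω₁, ω₃ }, { ω₁, ω₄ }, { ω₁, ω₅ }, { ω₁, ω₆ }, { ω₂, ω₃ }, { ω₂, ω₄ }, { ω₂, ω₅ }, { ω₂, ω₆ }, { ω₃, ω₄ }, { ω₃, ω₅ }, { ω₃, ω₆ }, { ω₄, ω₅ }, { ω₄, ω₆ }, { ω₅, ω₆ }, { ω₁, ω₂, ω₃ }, { ω₁, ω₂, ω₄ }, { ω₁, ω₂, ω₅ }, { ω₁, ω₂, ω₆ }, { ω₁, ω₃, ω₄ }, { ω₁, ω₃, ω₅ }, { ω₁, ω₃, ω₆ }, { ω₁, ω₄, ω₅ }, { ω₁, ω₄, ω₆ }, { ω₁, ω₅, ω₆ }, { ω₂, ω₃, ω₄ }, { ω₂, ω₃, ω₅ }, { ω₂, ω₃, ω₆ }, { ω₂, ω₄, ω₅ }, { ω₂, ω₄, ω₆ }, { ω₂, ω₅, ω₆ }, { ω₃, ω₄, ω₅ }, { ω₃, ω₄, ω₆ }, { ω₃, ω₅, ω₆ }, { ω₄, ω₅, ω₆ }, { ω₁, ω₂, ω₃, ω₄ }, { ω₁, ω₂, ω₃, ω₅ }, { ω₁, ω₂, ω₃, ω₆ }, { ω₁, ω₂, ω₄, ω₅ }, { ω₁, ω₂, ω₄, ω₆ }, { ω₁, ω₂, ω₅, ω₆ }, { ω₁, ω₃, ω₄, ω₅ }, { ω₁, ω₃, ω₄, ω₆ }, { ω₁, ω₃, ω₅, ω₆ }, { ω₁, ω₄, ω₅, ω₆ }, { ω₂, ω₃, ω₄, ω₅ }, { ω₂, ω₃, ω₄, ω₆ }, { ω₂, ω₃, ω₅, ω₆ }, { ω₂, ω₄, ω₅, ω₆ }, { ω₃, ω₄, ω₅, ω₆ }, { ω₁, ω₂, ω₃, ω₄, ω₅ }, { ω₁, ω₂, ω₃, ω₄, ω₆ }, { ω₁, ω₂, ω₃, ω₅, ω₆ }, { ω₁, ω₂, ω₄, ω₅, ω₆ }, { ω₁, ω₃, ω₄, ω₅, ω₆ }, { ω₂, ω₃, ω₄, ω₅, ω₆ }, X }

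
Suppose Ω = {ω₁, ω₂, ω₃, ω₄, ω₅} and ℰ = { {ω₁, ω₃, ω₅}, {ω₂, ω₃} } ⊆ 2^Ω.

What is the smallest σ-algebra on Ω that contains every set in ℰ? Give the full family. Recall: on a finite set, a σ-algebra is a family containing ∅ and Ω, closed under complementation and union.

Seed the family with ℰ together with ∅ and Ω: { {}, {ω₂, ω₃}, {ω₁, ω₃, ω₅}, Ω }.
Pass 1: +3 →
  {ω₂, ω₄}  = Ω∖{ω₁, ω₃, ω₅}
  {ω₁, ω₄, ω₅}  = Ω∖{ω₂, ω₃}
  {ω₁, ω₂, ω₃, ω₅}  = {ω₁, ω₃, ω₅} ∪ {ω₂, ω₃}
  [7 total]
Pass 2 adds 4:
  {ω₄}  = Ω∖{ω₁, ω₂, ω₃, ω₅}
  {ω₂, ω₃, ω₄}  = {ω₂, ω₃} ∪ {ω₂, ω₄}
  {ω₁, ω₂, ω₄, ω₅}  = {ω₁, ω₄, ω₅} ∪ {ω₂, ω₄}
  {ω₁, ω₃, ω₄, ω₅}  = {ω₁, ω₄, ω₅} ∪ {ω₁, ω₃, ω₅}
  [11 total]
Pass 3. New:
  {ω₂}  = Ω∖{ω₁, ω₃, ω₄, ω₅}
  {ω₃}  = Ω∖{ω₁, ω₂, ω₄, ω₅}
  {ω₁, ω₅}  = Ω∖{ω₂, ω₃, ω₄}
  [14 total]
Pass 4 adds 2:
  {ω₃, ω₄}  = {ω₃} ∪ {ω₄}
  {ω₁, ω₂, ω₅}  = {ω₁, ω₅} ∪ {ω₂}
  [16 total]
After Pass 5 the family is unchanged; done.

Hence σ(ℰ) has 16 members: { {}, {ω₂}, {ω₃}, {ω₄}, {ω₁, ω₅}, {ω₂, ω₃}, {ω₂, ω₄}, {ω₃, ω₄}, {ω₁, ω₂, ω₅}, {ω₁, ω₃, ω₅}, {ω₁, ω₄, ω₅}, {ω₂, ω₃, ω₄}, {ω₁, ω₂, ω₃, ω₅}, {ω₁, ω₂, ω₄, ω₅}, {ω₁, ω₃, ω₄, ω₅}, Ω }.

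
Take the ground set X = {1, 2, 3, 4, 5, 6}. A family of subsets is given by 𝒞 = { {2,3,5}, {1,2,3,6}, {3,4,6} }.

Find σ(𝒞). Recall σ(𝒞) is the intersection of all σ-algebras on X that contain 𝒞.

Begin from { {}, {2,3,5}, {3,4,6}, {1,2,3,6}, X } (that is, 𝒞 plus ∅ and X).
Pass 1: +6 →
  {4,5}  = complement {1,2,3,6}
  {1,2,5}  = complement {3,4,6}
  {1,4,6}  = complement {2,3,5}
  {1,2,3,4,6}  = {3,4,6} ∪ {1,2,3,6}
  {1,2,3,5,6}  = {2,3,5} ∪ {1,2,3,6}
  {2,3,4,5,6}  = {2,3,5} ∪ {3,4,6}
  [11 total]
Pass 2: +10 →
  {1}  = complement {2,3,4,5,6}
  {4}  = complement {1,2,3,5,6}
  {5}  = complement {1,2,3,4,6}
  {1,2,3,5}  = {1,2,5} ∪ {2,3,5}
  {1,2,4,5}  = {4,5} ∪ {1,2,5}
  {1,3,4,6}  = {1,4,6} ∪ {3,4,6}
  {1,4,5,6}  = {1,4,6} ∪ {4,5}
  {2,3,4,5}  = {4,5} ∪ {2,3,5}
  {3,4,5,6}  = {4,5} ∪ {3,4,6}
  {1,2,4,5,6}  = {1,4,6} ∪ {1,2,5}
  [21 total]
Pass 3 adds 12:
  {3}  = complement {1,2,4,5,6}
  {1,2}  = complement {3,4,5,6}
  {1,4}  = {4} ∪ {1}
  {1,5}  = {5} ∪ {1}
  {1,6}  = complement {2,3,4,5}
  {2,3}  = complement {1,4,5,6}
  {2,5}  = complement {1,3,4,6}
  {3,6}  = complement {1,2,4,5}
  {4,6}  = complement {1,2,3,5}
  {1,4,5}  = {4,5} ∪ {1}
  {1,2,3,4,5}  = {4,5} ∪ {1,2,3,5}
  {1,3,4,5,6}  = {1,4,5,6} ∪ {1,3,4,6}
  [33 total]
Pass 4: +26 →
  {2}  = complement {1,3,4,5,6}
  {6}  = complement {1,2,3,4,5}
  {1,3}  = {1} ∪ {3}
  {3,4}  = {3} ∪ {4}
  {3,5}  = {5} ∪ {3}
  {1,2,3}  = {1,2} ∪ {3}
  {1,2,4}  = {1,2} ∪ {1,4}
  {1,2,6}  = {1,2} ∪ {1,6}
  {1,3,4}  = {3} ∪ {1,4}
  {1,3,5}  = {3} ∪ {1,5}
  {1,3,6}  = {1} ∪ {3,6}
  {1,5,6}  = {1,6} ∪ {5}
  {2,3,4}  = {2,3} ∪ {4}
  {2,3,6}  = complement {1,4,5}
  {2,4,5}  = {2,5} ∪ {4,5}
  {3,4,5}  = {4,5} ∪ {3}
  {3,5,6}  = {5} ∪ {3,6}
  {4,5,6}  = {5} ∪ {4,6}
  {1,2,3,4}  = {2,3} ∪ {1,4}
  {1,2,4,6}  = {1,2} ∪ {1,4,6}
  {1,2,5,6}  = {2,5} ∪ {1,6}
  {1,3,4,5}  = {1,4,5} ∪ {3}
  {1,3,5,6}  = {3,6} ∪ {1,5}
  {2,3,4,6}  = complement {1,5}
  {2,3,5,6}  = complement {1,4}
  {2,4,5,6}  = {2,5} ∪ {4,6}
  [59 total]
Pass 5. New:
  {2,4}  = complement {1,3,5,6}
  {2,6}  = complement {1,3,4,5}
  {5,6}  = complement {1,2,3,4}
  {2,4,6}  = complement {1,3,5}
  {2,5,6}  = complement {1,3,4}
  [64 total]
Pass 6: closed — nothing new.

Hence σ(𝒞) has 64 members: { {}, {1}, {2}, {3}, {4}, {5}, {6}, {1,2}, {1,3}, {1,4}, {1,5}, {1,6}, {2,3}, {2,4}, {2,5}, {2,6}, {3,4}, {3,5}, {3,6}, {4,5}, {4,6}, {5,6}, {1,2,3}, {1,2,4}, {1,2,5}, {1,2,6}, {1,3,4}, {1,3,5}, {1,3,6}, {1,4,5}, {1,4,6}, {1,5,6}, {2,3,4}, {2,3,5}, {2,3,6}, {2,4,5}, {2,4,6}, {2,5,6}, {3,4,5}, {3,4,6}, {3,5,6}, {4,5,6}, {1,2,3,4}, {1,2,3,5}, {1,2,3,6}, {1,2,4,5}, {1,2,4,6}, {1,2,5,6}, {1,3,4,5}, {1,3,4,6}, {1,3,5,6}, {1,4,5,6}, {2,3,4,5}, {2,3,4,6}, {2,3,5,6}, {2,4,5,6}, {3,4,5,6}, {1,2,3,4,5}, {1,2,3,4,6}, {1,2,3,5,6}, {1,2,4,5,6}, {1,3,4,5,6}, {2,3,4,5,6}, X }.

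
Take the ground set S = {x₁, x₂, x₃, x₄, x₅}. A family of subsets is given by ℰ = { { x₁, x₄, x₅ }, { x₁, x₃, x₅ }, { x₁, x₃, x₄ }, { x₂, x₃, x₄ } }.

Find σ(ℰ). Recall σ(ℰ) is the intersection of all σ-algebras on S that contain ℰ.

σ(ℰ) (32 sets): { {  }, { x₁ }, { x₂ }, { x₃ }, { x₄ }, { x₅ }, { x₁, x₂ }, { x₁, x₃ }, { x₁, x₄ }, { x₁, x₅ }, { x₂, x₃ }, { x₂, x₄ }, { x₂, x₅ }, { x₃, x₄ }, { x₃, x₅ }, { x₄, x₅ }, { x₁, x₂, x₃ }, { x₁, x₂, x₄ }, { x₁, x₂, x₅ }, { x₁, x₃, x₄ }, { x₁, x₃, x₅ }, { x₁, x₄, x₅ }, { x₂, x₃, x₄ }, { x₂, x₃, x₅ }, { x₂, x₄, x₅ }, { x₃, x₄, x₅ }, { x₁, x₂, x₃, x₄ }, { x₁, x₂, x₃, x₅ }, { x₁, x₂, x₄, x₅ }, { x₁, x₃, x₄, x₅ }, { x₂, x₃, x₄, x₅ }, S }

Check:
Take S₀ = ℰ ∪ {∅, S} = { {  }, { x₁, x₃, x₄ }, { x₁, x₃, x₅ }, { x₁, x₄, x₅ }, { x₂, x₃, x₄ }, S }.
Iteration 1: 6 new —
  { x₁, x₅ }  = S∖{ x₂, x₃, x₄ }
  { x₂, x₃ }  = S∖{ x₁, x₄, x₅ }
  { x₂, x₄ }  = S∖{ x₁, x₃, x₅ }
  { x₂, x₅ }  = S∖{ x₁, x₃, x₄ }
  { x₁, x₂, x₃, x₄ }  = { x₁, x₃, x₄ } ∪ { x₂, x₃, x₄ }
  { x₁, x₃, x₄, x₅ }  = { x₁, x₄, x₅ } ∪ { x₁, x₃, x₄ }
  (now 12)
Iteration 2. New:
  { x₂ }  = S∖{ x₁, x₃, x₄, x₅ }
  { x₅ }  = S∖{ x₁, x₂, x₃, x₄ }
  { x₁, x₂, x₅ }  = { x₂, x₅ } ∪ { x₁, x₅ }
  { x₂, x₃, x₅ }  = { x₂, x₅ } ∪ { x₂, x₃ }
  { x₂, x₄, x₅ }  = { x₂, x₅ } ∪ { x₂, x₄ }
  { x₁, x₂, x₃, x₅ }  = { x₂, x₅ } ∪ { x₁, x₃, x₅ }
  { x₁, x₂, x₄, x₅ }  = { x₁, x₄, x₅ } ∪ { x₂, x₅ }
  { x₂, x₃, x₄, x₅ }  = { x₂, x₅ } ∪ { x₂, x₃, x₄ }
  (now 20)
Iteration 3: 6 new —
  { x₁ }  = S∖{ x₂, x₃, x₄, x₅ }
  { x₃ }  = S∖{ x₁, x₂, x₄, x₅ }
  { x₄ }  = S∖{ x₁, x₂, x₃, x₅ }
  { x₁, x₃ }  = S∖{ x₂, x₄, x₅ }
  { x₁, x₄ }  = S∖{ x₂, x₃, x₅ }
  { x₃, x₄ }  = S∖{ x₁, x₂, x₅ }
  (now 26)
Iteration 4: +6 →
  { x₁, x₂ }  = { x₂ } ∪ { x₁ }
  { x₃, x₅ }  = { x₅ } ∪ { x₃ }
  { x₄, x₅ }  = { x₅ } ∪ { x₄ }
  { x₁, x₂, x₃ }  = { x₂ } ∪ { x₁, x₃ }
  { x₁, x₂, x₄ }  = { x₂ } ∪ { x₁, x₄ }
  { x₃, x₄, x₅ }  = { x₃, x₄ } ∪ { x₅ }
  (now 32)
Iteration 5: no new sets; the family is a σ-algebra.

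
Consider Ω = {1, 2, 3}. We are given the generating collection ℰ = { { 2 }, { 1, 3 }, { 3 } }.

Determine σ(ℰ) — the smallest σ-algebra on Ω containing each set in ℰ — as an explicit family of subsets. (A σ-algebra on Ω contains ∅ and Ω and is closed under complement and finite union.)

σ(ℰ) (8 sets): { {  }, { 1 }, { 2 }, { 3 }, { 1, 2 }, { 1, 3 }, { 2, 3 }, Ω }

Derivation:
Start: ℰ ∪ {∅, Ω} = { {  }, { 2 }, { 3 }, { 1, 3 }, Ω }.
Pass 1 (2 new):
  { 1, 2 }  = Ω∖{ 3 }
  { 2, 3 }  = { 3 } ∪ { 2 }
  — 7 sets.
Pass 2. New:
  { 1 }  = Ω∖{ 2, 3 }
  — 8 sets.
Pass 3: closed — nothing new.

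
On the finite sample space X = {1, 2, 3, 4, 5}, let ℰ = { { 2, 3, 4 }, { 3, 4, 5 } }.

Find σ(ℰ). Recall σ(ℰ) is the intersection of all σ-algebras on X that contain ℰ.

Take S₀ = ℰ ∪ {∅, X} = { {  }, { 2, 3, 4 }, { 3, 4, 5 }, X }.
Pass 1: +3 →
  { 1, 2 }  = ᶜ of { 3, 4, 5 }
  { 1, 5 }  = ᶜ of { 2, 3, 4 }
  { 2, 3, 4, 5 }  = { 2, 3, 4 } ∪ { 3, 4, 5 }
  (now 7)
Pass 2. New:
  { 1 }  = ᶜ of { 2, 3, 4, 5 }
  { 1, 2, 5 }  = { 1, 2 } ∪ { 1, 5 }
  { 1, 2, 3, 4 }  = { 2, 3, 4 } ∪ { 1, 2 }
  { 1, 3, 4, 5 }  = { 3, 4, 5 } ∪ { 1, 5 }
  (now 11)
Pass 3 adds 3:
  { 2 }  = ᶜ of { 1, 3, 4, 5 }
  { 5 }  = ᶜ of { 1, 2, 3, 4 }
  { 3, 4 }  = ᶜ of { 1, 2, 5 }
  (now 14)
Pass 4: +2 →
  { 2, 5 }  = { 2 } ∪ { 5 }
  { 1, 3, 4 }  = { 3, 4 } ∪ { 1 }
  (now 16)
Pass 5: stable.

|σ(ℰ)| = 16.  σ(ℰ) = { {  }, { 1 }, { 2 }, { 5 }, { 1, 2 }, { 1, 5 }, { 2, 5 }, { 3, 4 }, { 1, 2, 5 }, { 1, 3, 4 }, { 2, 3, 4 }, { 3, 4, 5 }, { 1, 2, 3, 4 }, { 1, 3, 4, 5 }, { 2, 3, 4, 5 }, X }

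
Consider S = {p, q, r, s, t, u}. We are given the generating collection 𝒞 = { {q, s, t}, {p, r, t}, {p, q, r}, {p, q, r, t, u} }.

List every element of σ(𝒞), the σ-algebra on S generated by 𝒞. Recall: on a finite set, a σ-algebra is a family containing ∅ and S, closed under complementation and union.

σ(𝒞) (32 sets): { {}, {q}, {s}, {t}, {u}, {p, r}, {q, s}, {q, t}, {q, u}, {s, t}, {s, u}, {t, u}, {p, q, r}, {p, r, s}, {p, r, t}, {p, r, u}, {q, s, t}, {q, s, u}, {q, t, u}, {s, t, u}, {p, q, r, s}, {p, q, r, t}, {p, q, r, u}, {p, r, s, t}, {p, r, s, u}, {p, r, t, u}, {q, s, t, u}, {p, q, r, s, t}, {p, q, r, s, u}, {p, q, r, t, u}, {p, r, s, t, u}, S }

Working:
Take S₀ = 𝒞 ∪ {∅, S} = { {}, {p, q, r}, {p, r, t}, {q, s, t}, {p, q, r, t, u}, S }.
Round 1 (6 new):
  {s}  = {p, q, r, t, u}ᶜ
  {p, r, u}  = {q, s, t}ᶜ
  {q, s, u}  = {p, r, t}ᶜ
  {s, t, u}  = {p, q, r}ᶜ
  {p, q, r, t}  = {p, q, r} ∪ {p, r, t}
  {p, q, r, s, t}  = {p, q, r} ∪ {q, s, t}
  |family| = 12
Round 2: 10 new —
  {u}  = {p, q, r, s, t}ᶜ
  {s, u}  = {p, q, r, t}ᶜ
  {p, q, r, s}  = {p, q, r} ∪ {s}
  {p, q, r, u}  = {p, q, r} ∪ {p, r, u}
  {p, r, s, t}  = {p, r, t} ∪ {s}
  {p, r, s, u}  = {p, r, u} ∪ {s}
  {p, r, t, u}  = {p, r, u} ∪ {p, r, t}
  {q, s, t, u}  = {q, s, u} ∪ {s, t, u}
  {p, q, r, s, u}  = {q, s, u} ∪ {p, q, r}
  {p, r, s, t, u}  = {p, r, u} ∪ {s, t, u}
  |family| = 22
Round 3 (8 new):
  {q}  = {p, r, s, t, u}ᶜ
  {t}  = {p, q, r, s, u}ᶜ
  {p, r}  = {q, s, t, u}ᶜ
  {q, s}  = {p, r, t, u}ᶜ
  {q, t}  = {p, r, s, u}ᶜ
  {q, u}  = {p, r, s, t}ᶜ
  {s, t}  = {p, q, r, u}ᶜ
  {t, u}  = {p, q, r, s}ᶜ
  |family| = 30
Round 4 adds 2:
  {p, r, s}  = {p, r} ∪ {s}
  {q, t, u}  = {q, t} ∪ {t, u}
  |family| = 32
Round 5 adds nothing — fixpoint reached.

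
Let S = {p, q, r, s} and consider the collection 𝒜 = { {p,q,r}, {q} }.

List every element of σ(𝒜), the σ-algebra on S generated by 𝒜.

Take S₀ = 𝒜 ∪ {∅, S} = { {}, {q}, {p,q,r}, S }.
Step 1: +2 →
  {s}  = {p,q,r}ᶜ
  {p,r,s}  = {q}ᶜ
  (now 6)
Step 2 (1 new):
  {q,s}  = {s} ∪ {q}
  (now 7)
Step 3: 1 new —
  {p,r}  = {q,s}ᶜ
  (now 8)
Step 4: already closed under ᶜ and ∪.

|σ(𝒜)| = 8.  σ(𝒜) = { {}, {q}, {s}, {p,r}, {q,s}, {p,q,r}, {p,r,s}, S }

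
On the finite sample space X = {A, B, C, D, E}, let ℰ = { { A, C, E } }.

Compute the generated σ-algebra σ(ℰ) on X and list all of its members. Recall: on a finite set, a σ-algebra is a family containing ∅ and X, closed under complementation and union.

Initial family (3 sets): { {  }, { A, C, E }, X }.
Pass 1: +1 →
  { B, D }  = X∖{ A, C, E }
  [4 total]
After Pass 2 the family is unchanged; done.

Hence σ(ℰ) has 4 members: { {  }, { B, D }, { A, C, E }, X }.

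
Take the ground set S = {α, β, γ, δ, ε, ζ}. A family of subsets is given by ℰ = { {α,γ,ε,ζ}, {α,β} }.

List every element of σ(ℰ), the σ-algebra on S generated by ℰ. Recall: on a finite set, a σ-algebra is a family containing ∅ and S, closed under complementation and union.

Initial family (4 sets): { ∅, {α,β}, {α,γ,ε,ζ}, S }.
Pass 1 adds 3:
  {β,δ}  = S∖{α,γ,ε,ζ}
  {γ,δ,ε,ζ}  = S∖{α,β}
  {α,β,γ,ε,ζ}  = {α,β} ∪ {α,γ,ε,ζ}
  |family| = 7
Pass 2: +4 →
  {δ}  = S∖{α,β,γ,ε,ζ}
  {α,β,δ}  = {α,β} ∪ {β,δ}
  {α,γ,δ,ε,ζ}  = {α,γ,ε,ζ} ∪ {γ,δ,ε,ζ}
  {β,γ,δ,ε,ζ}  = {γ,δ,ε,ζ} ∪ {β,δ}
  |family| = 11
Pass 3. New:
  {α}  = S∖{β,γ,δ,ε,ζ}
  {β}  = S∖{α,γ,δ,ε,ζ}
  {γ,ε,ζ}  = S∖{α,β,δ}
  |family| = 14
Pass 4: +2 →
  {α,δ}  = {α} ∪ {δ}
  {β,γ,ε,ζ}  = {γ,ε,ζ} ∪ {β}
  |family| = 16
Pass 5: no new sets; the family is a σ-algebra.

Therefore σ(ℰ) = { ∅, {α}, {β}, {δ}, {α,β}, {α,δ}, {β,δ}, {α,β,δ}, {γ,ε,ζ}, {α,γ,ε,ζ}, {β,γ,ε,ζ}, {γ,δ,ε,ζ}, {α,β,γ,ε,ζ}, {α,γ,δ,ε,ζ}, {β,γ,δ,ε,ζ}, S } (|σ(ℰ)| = 16).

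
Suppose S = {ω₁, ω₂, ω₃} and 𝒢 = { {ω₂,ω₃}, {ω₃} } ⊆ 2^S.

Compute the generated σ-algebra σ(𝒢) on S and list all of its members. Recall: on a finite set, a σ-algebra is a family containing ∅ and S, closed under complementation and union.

Answer: σ(𝒢) = { {}, {ω₁}, {ω₂}, {ω₃}, {ω₁,ω₂}, {ω₁,ω₃}, {ω₂,ω₃}, S }

Working:
Seed the family with 𝒢 together with ∅ and S: { {}, {ω₃}, {ω₂,ω₃}, S }.
Round 1. New:
  {ω₁}  = complement {ω₂,ω₃}
  {ω₁,ω₂}  = complement {ω₃}
  — 6 sets.
Round 2. New:
  {ω₁,ω₃}  = {ω₃} ∪ {ω₁}
  — 7 sets.
Round 3: 1 new —
  {ω₂}  = complement {ω₁,ω₃}
  — 8 sets.
Round 4 adds nothing — fixpoint reached.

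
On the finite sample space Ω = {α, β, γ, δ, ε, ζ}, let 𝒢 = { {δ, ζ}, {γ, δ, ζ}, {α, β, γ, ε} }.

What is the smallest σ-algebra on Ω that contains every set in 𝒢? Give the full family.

Initial family (5 sets): { ∅, {δ, ζ}, {γ, δ, ζ}, {α, β, γ, ε}, Ω }.
Round 1: +1 →
  {α, β, ε}  = Ω∖{γ, δ, ζ}
Round 2 (1 new):
  {α, β, δ, ε, ζ}  = {α, β, ε} ∪ {δ, ζ}
Round 3 (1 new):
  {γ}  = Ω∖{α, β, δ, ε, ζ}
Round 4 adds nothing — fixpoint reached.

Therefore σ(𝒢) = { ∅, {γ}, {δ, ζ}, {α, β, ε}, {γ, δ, ζ}, {α, β, γ, ε}, {α, β, δ, ε, ζ}, Ω } (|σ(𝒢)| = 8).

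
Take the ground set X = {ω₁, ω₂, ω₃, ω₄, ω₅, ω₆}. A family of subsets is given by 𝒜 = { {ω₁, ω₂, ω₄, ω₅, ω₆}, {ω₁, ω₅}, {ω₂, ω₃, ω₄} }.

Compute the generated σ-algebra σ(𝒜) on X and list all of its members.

Answer: σ(𝒜) = { {}, {ω₃}, {ω₆}, {ω₁, ω₅}, {ω₂, ω₄}, {ω₃, ω₆}, {ω₁, ω₃, ω₅}, {ω₁, ω₅, ω₆}, {ω₂, ω₃, ω₄}, {ω₂, ω₄, ω₆}, {ω₁, ω₂, ω₄, ω₅}, {ω₁, ω₃, ω₅, ω₆}, {ω₂, ω₃, ω₄, ω₆}, {ω₁, ω₂, ω₃, ω₄, ω₅}, {ω₁, ω₂, ω₄, ω₅, ω₆}, X }

Working:
Begin from { {}, {ω₁, ω₅}, {ω₂, ω₃, ω₄}, {ω₁, ω₂, ω₄, ω₅, ω₆}, X } (that is, 𝒜 plus ∅ and X).
Round 1: +4 →
  {ω₃}  = ᶜ of {ω₁, ω₂, ω₄, ω₅, ω₆}
  {ω₁, ω₅, ω₆}  = ᶜ of {ω₂, ω₃, ω₄}
  {ω₂, ω₃, ω₄, ω₆}  = ᶜ of {ω₁, ω₅}
  {ω₁, ω₂, ω₃, ω₄, ω₅}  = {ω₂, ω₃, ω₄} ∪ {ω₁, ω₅}
  |family| = 9
Round 2: +3 →
  {ω₆}  = ᶜ of {ω₁, ω₂, ω₃, ω₄, ω₅}
  {ω₁, ω₃, ω₅}  = {ω₃} ∪ {ω₁, ω₅}
  {ω₁, ω₃, ω₅, ω₆}  = {ω₃} ∪ {ω₁, ω₅, ω₆}
  |family| = 12
Round 3. New:
  {ω₂, ω₄}  = ᶜ of {ω₁, ω₃, ω₅, ω₆}
  {ω₃, ω₆}  = {ω₃} ∪ {ω₆}
  {ω₂, ω₄, ω₆}  = ᶜ of {ω₁, ω₃, ω₅}
  |family| = 15
Round 4. New:
  {ω₁, ω₂, ω₄, ω₅}  = ᶜ of {ω₃, ω₆}
  |family| = 16
Round 5 adds nothing — fixpoint reached.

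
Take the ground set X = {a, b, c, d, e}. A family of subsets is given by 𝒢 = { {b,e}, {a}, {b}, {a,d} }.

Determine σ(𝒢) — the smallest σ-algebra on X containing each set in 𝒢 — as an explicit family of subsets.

σ(𝒢) (32 sets): { ∅, {a}, {b}, {c}, {d}, {e}, {a,b}, {a,c}, {a,d}, {a,e}, {b,c}, {b,d}, {b,e}, {c,d}, {c,e}, {d,e}, {a,b,c}, {a,b,d}, {a,b,e}, {a,c,d}, {a,c,e}, {a,d,e}, {b,c,d}, {b,c,e}, {b,d,e}, {c,d,e}, {a,b,c,d}, {a,b,c,e}, {a,b,d,e}, {a,c,d,e}, {b,c,d,e}, X }

Check:
Seed the family with 𝒢 together with ∅ and X: { ∅, {a}, {b}, {a,d}, {b,e}, X }.
Round 1 adds 8:
  {a,b}  = {b} ∪ {a}
  {a,b,d}  = {a,d} ∪ {b}
  {a,b,e}  = {b,e} ∪ {a}
  {a,c,d}  = complement {b,e}
  {b,c,e}  = complement {a,d}
  {a,b,d,e}  = {b,e} ∪ {a,d}
  {a,c,d,e}  = complement {b}
  {b,c,d,e}  = complement {a}
Round 2. New:
  {c}  = complement {a,b,d,e}
  {c,d}  = complement {a,b,e}
  {c,e}  = complement {a,b,d}
  {c,d,e}  = complement {a,b}
  {a,b,c,d}  = {a,b} ∪ {a,c,d}
  {a,b,c,e}  = {a,b} ∪ {b,c,e}
Round 3 (7 new):
  {d}  = complement {a,b,c,e}
  {e}  = complement {a,b,c,d}
  {a,c}  = {c} ∪ {a}
  {b,c}  = {b} ∪ {c}
  {a,b,c}  = {a,b} ∪ {c}
  {a,c,e}  = {c,e} ∪ {a}
  {b,c,d}  = {c,d} ∪ {b}
Round 4 adds 5:
  {a,e}  = complement {b,c,d}
  {b,d}  = complement {a,c,e}
  {d,e}  = complement {a,b,c}
  {a,d,e}  = complement {b,c}
  {b,d,e}  = complement {a,c}
Round 5: stable.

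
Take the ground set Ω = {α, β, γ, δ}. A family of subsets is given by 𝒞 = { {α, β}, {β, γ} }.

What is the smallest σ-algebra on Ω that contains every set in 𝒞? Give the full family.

|σ(𝒞)| = 16.  σ(𝒞) = { {}, {α}, {β}, {γ}, {δ}, {α, β}, {α, γ}, {α, δ}, {β, γ}, {β, δ}, {γ, δ}, {α, β, γ}, {α, β, δ}, {α, γ, δ}, {β, γ, δ}, Ω }

Check:
Take S₀ = 𝒞 ∪ {∅, Ω} = { {}, {α, β}, {β, γ}, Ω }.
Round 1. New:
  {α, δ}  = {β, γ}ᶜ
  {γ, δ}  = {α, β}ᶜ
  {α, β, γ}  = {α, β} ∪ {β, γ}
  |family| = 7
Round 2 (4 new):
  {δ}  = {α, β, γ}ᶜ
  {α, β, δ}  = {α, δ} ∪ {α, β}
  {α, γ, δ}  = {γ, δ} ∪ {α, δ}
  {β, γ, δ}  = {γ, δ} ∪ {β, γ}
  |family| = 11
Round 3 adds 3:
  {α}  = {β, γ, δ}ᶜ
  {β}  = {α, γ, δ}ᶜ
  {γ}  = {α, β, δ}ᶜ
  |family| = 14
Round 4: 2 new —
  {α, γ}  = {γ} ∪ {α}
  {β, δ}  = {δ} ∪ {β}
  |family| = 16
After Round 5 the family is unchanged; done.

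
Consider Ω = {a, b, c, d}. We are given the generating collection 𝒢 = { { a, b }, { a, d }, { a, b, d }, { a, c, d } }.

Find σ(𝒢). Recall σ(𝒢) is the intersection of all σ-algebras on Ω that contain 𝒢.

σ(𝒢) = { {}, { a }, { b }, { c }, { d }, { a, b }, { a, c }, { a, d }, { b, c }, { b, d }, { c, d }, { a, b, c }, { a, b, d }, { a, c, d }, { b, c, d }, Ω }

Trace:
Take S₀ = 𝒢 ∪ {∅, Ω} = { {}, { a, b }, { a, d }, { a, b, d }, { a, c, d }, Ω }.
Iteration 1. New:
  { b }  = Ω∖{ a, c, d }
  { c }  = Ω∖{ a, b, d }
  { b, c }  = Ω∖{ a, d }
  { c, d }  = Ω∖{ a, b }
  [10 total]
Iteration 2 adds 2:
  { a, b, c }  = { a, b } ∪ { c }
  { b, c, d }  = { c, d } ∪ { b }
  [12 total]
Iteration 3 (2 new):
  { a }  = Ω∖{ b, c, d }
  { d }  = Ω∖{ a, b, c }
  [14 total]
Iteration 4: +2 →
  { a, c }  = { c } ∪ { a }
  { b, d }  = { d } ∪ { b }
  [16 total]
Iteration 5: already closed under ᶜ and ∪.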